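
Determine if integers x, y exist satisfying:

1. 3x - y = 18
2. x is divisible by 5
Yes

Take x = 0, y = -18. Substituting into each constraint:
  (1) 3(0) + 18 = 18 ✓
  (2) 0 = 5 × 0, remainder 0 ✓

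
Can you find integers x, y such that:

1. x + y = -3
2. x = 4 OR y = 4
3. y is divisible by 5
No

The full constraint system is jointly infeasible over the integers. Each constraint and what it forces:

  - x + y = -3: is a linear equation tying the variables together
  - x = 4 OR y = 4: forces a choice: either x = 4 or y = 4
  - y is divisible by 5: restricts y to multiples of 5

Split on the disjunction (x = 4 OR y = 4):
  • If x = 4: with x = 4, writing y = 5y', every remaining term of the linear equation is divisible by 5, so the left side is ≡ 0 (mod 5); but the right side -7 ≡ 3 (mod 5). No integers can satisfy it.
  • If y = 4: this contradicts the divisibility constraint — 4 is not a multiple of 5.
Both branches are infeasible, so the system has no integer solution.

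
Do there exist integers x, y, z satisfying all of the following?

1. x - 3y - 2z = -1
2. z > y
Yes

Take x = 1, y = 0, z = 1. Substituting into each constraint:
  (1) 1 - 3(0) - 2(1) = -1 ✓
  (2) 1 > 0 ✓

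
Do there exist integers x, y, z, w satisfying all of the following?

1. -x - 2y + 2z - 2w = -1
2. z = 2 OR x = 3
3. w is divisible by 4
Yes

Take x = 3, y = -1, z = 0, w = 0. Substituting into each constraint:
  (1) (-3) - 2(-1) + 2(0) - 2(0) = -1 ✓
  (2) x = 3, target 3 ✓ (second branch holds)
  (3) 0 = 4 × 0, remainder 0 ✓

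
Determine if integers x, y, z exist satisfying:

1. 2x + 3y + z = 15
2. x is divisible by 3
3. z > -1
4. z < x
Yes

Take x = 3, y = 3, z = 0. Substituting into each constraint:
  (1) 2(3) + 3(3) + 0 = 15 ✓
  (2) 3 = 3 × 1, remainder 0 ✓
  (3) 0 > -1 ✓
  (4) 0 < 3 ✓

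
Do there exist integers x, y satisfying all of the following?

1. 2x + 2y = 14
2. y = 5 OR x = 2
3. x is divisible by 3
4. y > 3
No

A contradictory subset is {2x + 2y = 14, y = 5 OR x = 2, x is divisible by 3}. No integer assignment can satisfy these jointly:

  - 2x + 2y = 14: is a linear equation tying the variables together
  - y = 5 OR x = 2: forces a choice: either y = 5 or x = 2
  - x is divisible by 3: restricts x to multiples of 3

Split on the disjunction (y = 5 OR x = 2):
  • If y = 5: with y = 5, writing x = 3x', every remaining term of the linear equation is divisible by 6, so the left side is ≡ 0 (mod 6); but the right side 4 ≡ 4 (mod 6). No integers can satisfy it.
  • If x = 2: this contradicts the divisibility constraint — 2 is not a multiple of 3.
Both branches are infeasible, so the system has no integer solution.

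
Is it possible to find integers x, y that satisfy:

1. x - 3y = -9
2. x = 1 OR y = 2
Yes

Take x = -3, y = 2. Substituting into each constraint:
  (1) (-3) - 3(2) = -9 ✓
  (2) y = 2, target 2 ✓ (second branch holds)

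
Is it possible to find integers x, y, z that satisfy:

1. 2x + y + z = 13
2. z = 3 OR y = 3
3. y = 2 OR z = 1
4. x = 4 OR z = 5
Yes

Take x = 4, y = 2, z = 3. Substituting into each constraint:
  (1) 2(4) + 2 + 3 = 13 ✓
  (2) z = 3, target 3 ✓ (first branch holds)
  (3) y = 2, target 2 ✓ (first branch holds)
  (4) x = 4, target 4 ✓ (first branch holds)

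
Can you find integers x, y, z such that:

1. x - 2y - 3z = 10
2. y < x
Yes

Take x = 1, y = 0, z = -3. Substituting into each constraint:
  (1) 1 - 2(0) - 3(-3) = 10 ✓
  (2) 0 < 1 ✓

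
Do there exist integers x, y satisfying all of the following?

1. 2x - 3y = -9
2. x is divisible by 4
Yes

Take x = 0, y = 3. Substituting into each constraint:
  (1) 2(0) - 3(3) = -9 ✓
  (2) 0 = 4 × 0, remainder 0 ✓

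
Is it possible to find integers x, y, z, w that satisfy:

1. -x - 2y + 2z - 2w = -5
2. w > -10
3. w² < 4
Yes

Take x = 1, y = 2, z = 0, w = 0. Substituting into each constraint:
  (1) (-1) - 2(2) + 2(0) - 2(0) = -5 ✓
  (2) 0 > -10 ✓
  (3) w² = (0)² = 0, and 0 < 4 ✓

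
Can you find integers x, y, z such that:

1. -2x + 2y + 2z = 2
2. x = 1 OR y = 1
Yes

Take x = 0, y = 1, z = 0. Substituting into each constraint:
  (1) -2(0) + 2(1) + 2(0) = 2 ✓
  (2) y = 1, target 1 ✓ (second branch holds)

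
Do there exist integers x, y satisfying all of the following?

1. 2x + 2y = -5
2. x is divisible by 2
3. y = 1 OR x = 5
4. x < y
No

Even the single constraint (2x + 2y = -5) is infeasible over the integers.

  - 2x + 2y = -5: every term on the left is divisible by 2, so the LHS ≡ 0 (mod 2), but the RHS -5 is not — no integer solution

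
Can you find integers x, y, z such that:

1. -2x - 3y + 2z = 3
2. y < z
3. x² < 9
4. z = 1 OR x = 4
Yes

Take x = 1, y = -1, z = 1. Substituting into each constraint:
  (1) -2(1) - 3(-1) + 2(1) = 3 ✓
  (2) -1 < 1 ✓
  (3) x² = (1)² = 1, and 1 < 9 ✓
  (4) z = 1, target 1 ✓ (first branch holds)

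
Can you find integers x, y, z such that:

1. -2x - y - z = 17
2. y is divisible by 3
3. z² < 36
Yes

Take x = -9, y = 0, z = 1. Substituting into each constraint:
  (1) -2(-9) + 0 + (-1) = 17 ✓
  (2) 0 = 3 × 0, remainder 0 ✓
  (3) z² = (1)² = 1, and 1 < 36 ✓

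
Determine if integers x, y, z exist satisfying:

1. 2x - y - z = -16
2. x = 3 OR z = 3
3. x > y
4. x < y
No

A contradictory subset is {x > y, x < y}. No integer assignment can satisfy these jointly:

  - x > y: bounds one variable relative to another variable
  - x < y: bounds one variable relative to another variable

Direct contradiction: x > y and y > x cannot both hold.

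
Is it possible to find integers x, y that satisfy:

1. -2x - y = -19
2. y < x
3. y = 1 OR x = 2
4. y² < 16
Yes

Take x = 9, y = 1. Substituting into each constraint:
  (1) -2(9) + (-1) = -19 ✓
  (2) 1 < 9 ✓
  (3) y = 1, target 1 ✓ (first branch holds)
  (4) y² = (1)² = 1, and 1 < 16 ✓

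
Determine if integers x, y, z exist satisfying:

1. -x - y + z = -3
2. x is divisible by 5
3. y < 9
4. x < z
Yes

Take x = 0, y = 4, z = 1. Substituting into each constraint:
  (1) 0 + (-4) + 1 = -3 ✓
  (2) 0 = 5 × 0, remainder 0 ✓
  (3) 4 < 9 ✓
  (4) 0 < 1 ✓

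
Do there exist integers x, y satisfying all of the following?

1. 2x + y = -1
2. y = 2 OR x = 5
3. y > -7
No

The full constraint system is jointly infeasible over the integers. Each constraint and what it forces:

  - 2x + y = -1: is a linear equation tying the variables together
  - y = 2 OR x = 5: forces a choice: either y = 2 or x = 5
  - y > -7: bounds one variable relative to a constant

Split on the disjunction (y = 2 OR x = 5):
  • If y = 2: with y = 2, every remaining term of the linear equation is divisible by 2, so the left side is ≡ 0 (mod 2); but the right side -3 ≡ 1 (mod 2). No integers can satisfy it.
  • If x = 5: the equation forces y = -11, which contradicts the bound y ≥ -6.
Both branches are infeasible, so the system has no integer solution.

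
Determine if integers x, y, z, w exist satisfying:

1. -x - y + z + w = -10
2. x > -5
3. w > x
Yes

Take x = -1, y = 0, z = -11, w = 0. Substituting into each constraint:
  (1) 1 + 0 + (-11) + 0 = -10 ✓
  (2) -1 > -5 ✓
  (3) 0 > -1 ✓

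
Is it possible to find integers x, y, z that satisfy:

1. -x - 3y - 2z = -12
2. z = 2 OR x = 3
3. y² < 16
Yes

Take x = 3, y = 3, z = 0. Substituting into each constraint:
  (1) (-3) - 3(3) - 2(0) = -12 ✓
  (2) x = 3, target 3 ✓ (second branch holds)
  (3) y² = (3)² = 9, and 9 < 16 ✓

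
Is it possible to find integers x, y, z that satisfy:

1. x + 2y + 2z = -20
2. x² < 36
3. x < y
Yes

Take x = 0, y = 1, z = -11. Substituting into each constraint:
  (1) 0 + 2(1) + 2(-11) = -20 ✓
  (2) x² = (0)² = 0, and 0 < 36 ✓
  (3) 0 < 1 ✓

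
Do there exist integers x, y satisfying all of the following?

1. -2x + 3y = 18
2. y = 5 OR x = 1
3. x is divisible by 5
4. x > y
No

A contradictory subset is {-2x + 3y = 18, y = 5 OR x = 1, x > y}. No integer assignment can satisfy these jointly:

  - -2x + 3y = 18: is a linear equation tying the variables together
  - y = 5 OR x = 1: forces a choice: either y = 5 or x = 1
  - x > y: bounds one variable relative to another variable

Split on the disjunction (y = 5 OR x = 1):
  • If y = 5: with y = 5, every remaining term of the linear equation is divisible by 2, so the left side is ≡ 0 (mod 2); but the right side 3 ≡ 1 (mod 2). No integers can satisfy it.
  • If x = 1: with x = 1, every remaining term of the linear equation is divisible by 3, so the left side is ≡ 0 (mod 3); but the right side 20 ≡ 2 (mod 3). No integers can satisfy it.
Both branches are infeasible, so the system has no integer solution.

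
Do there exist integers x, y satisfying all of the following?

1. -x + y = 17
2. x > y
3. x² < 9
No

A contradictory subset is {-x + y = 17, x > y}. No integer assignment can satisfy these jointly:

  - -x + y = 17: is a linear equation tying the variables together
  - x > y: bounds one variable relative to another variable

From the equation, x − y = -17, i.e. x − y = -17; but x > y requires x − y ≥ 1. Contradiction.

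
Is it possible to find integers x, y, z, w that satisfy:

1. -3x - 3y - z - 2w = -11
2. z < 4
Yes

Take x = 1, y = 0, z = 0, w = 4. Substituting into each constraint:
  (1) -3(1) - 3(0) + 0 - 2(4) = -11 ✓
  (2) 0 < 4 ✓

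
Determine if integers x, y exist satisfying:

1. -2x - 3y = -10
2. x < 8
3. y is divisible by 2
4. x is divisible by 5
Yes

Take x = 5, y = 0. Substituting into each constraint:
  (1) -2(5) - 3(0) = -10 ✓
  (2) 5 < 8 ✓
  (3) 0 = 2 × 0, remainder 0 ✓
  (4) 5 = 5 × 1, remainder 0 ✓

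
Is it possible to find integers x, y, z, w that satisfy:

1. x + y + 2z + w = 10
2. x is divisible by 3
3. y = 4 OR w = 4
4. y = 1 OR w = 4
Yes

Take x = 0, y = 2, z = 2, w = 4. Substituting into each constraint:
  (1) 0 + 2 + 2(2) + 4 = 10 ✓
  (2) 0 = 3 × 0, remainder 0 ✓
  (3) w = 4, target 4 ✓ (second branch holds)
  (4) w = 4, target 4 ✓ (second branch holds)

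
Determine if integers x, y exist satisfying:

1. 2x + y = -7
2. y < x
Yes

Take x = -2, y = -3. Substituting into each constraint:
  (1) 2(-2) + (-3) = -7 ✓
  (2) -3 < -2 ✓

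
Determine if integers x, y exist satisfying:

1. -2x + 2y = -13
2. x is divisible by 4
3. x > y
No

Even the single constraint (-2x + 2y = -13) is infeasible over the integers.

  - -2x + 2y = -13: every term on the left is divisible by 2, so the LHS ≡ 0 (mod 2), but the RHS -13 is not — no integer solution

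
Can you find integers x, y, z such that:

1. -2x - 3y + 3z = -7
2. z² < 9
Yes

Take x = 2, y = 1, z = 0. Substituting into each constraint:
  (1) -2(2) - 3(1) + 3(0) = -7 ✓
  (2) z² = (0)² = 0, and 0 < 9 ✓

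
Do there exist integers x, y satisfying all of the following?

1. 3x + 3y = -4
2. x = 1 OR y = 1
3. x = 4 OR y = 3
No

Even the single constraint (3x + 3y = -4) is infeasible over the integers.

  - 3x + 3y = -4: every term on the left is divisible by 3, so the LHS ≡ 0 (mod 3), but the RHS -4 is not — no integer solution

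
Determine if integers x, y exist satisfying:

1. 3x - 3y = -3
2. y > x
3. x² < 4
Yes

Take x = 0, y = 1. Substituting into each constraint:
  (1) 3(0) - 3(1) = -3 ✓
  (2) 1 > 0 ✓
  (3) x² = (0)² = 0, and 0 < 4 ✓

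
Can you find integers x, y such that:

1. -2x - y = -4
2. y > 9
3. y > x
Yes

Take x = -3, y = 10. Substituting into each constraint:
  (1) -2(-3) + (-10) = -4 ✓
  (2) 10 > 9 ✓
  (3) 10 > -3 ✓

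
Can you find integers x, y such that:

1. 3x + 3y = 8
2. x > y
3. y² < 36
No

Even the single constraint (3x + 3y = 8) is infeasible over the integers.

  - 3x + 3y = 8: every term on the left is divisible by 3, so the LHS ≡ 0 (mod 3), but the RHS 8 is not — no integer solution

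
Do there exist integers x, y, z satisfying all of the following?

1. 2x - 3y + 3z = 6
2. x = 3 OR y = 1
Yes

Take x = 0, y = 1, z = 3. Substituting into each constraint:
  (1) 2(0) - 3(1) + 3(3) = 6 ✓
  (2) y = 1, target 1 ✓ (second branch holds)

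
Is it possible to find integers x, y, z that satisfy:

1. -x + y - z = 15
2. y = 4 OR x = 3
Yes

Take x = 3, y = 18, z = 0. Substituting into each constraint:
  (1) (-3) + 18 + 0 = 15 ✓
  (2) x = 3, target 3 ✓ (second branch holds)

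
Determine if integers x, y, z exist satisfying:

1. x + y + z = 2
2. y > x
Yes

Take x = -1, y = 0, z = 3. Substituting into each constraint:
  (1) (-1) + 0 + 3 = 2 ✓
  (2) 0 > -1 ✓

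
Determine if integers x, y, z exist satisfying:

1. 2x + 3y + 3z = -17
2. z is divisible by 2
Yes

Take x = -10, y = 1, z = 0. Substituting into each constraint:
  (1) 2(-10) + 3(1) + 3(0) = -17 ✓
  (2) 0 = 2 × 0, remainder 0 ✓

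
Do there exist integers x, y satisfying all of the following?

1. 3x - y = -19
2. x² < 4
Yes

Take x = 0, y = 19. Substituting into each constraint:
  (1) 3(0) + (-19) = -19 ✓
  (2) x² = (0)² = 0, and 0 < 4 ✓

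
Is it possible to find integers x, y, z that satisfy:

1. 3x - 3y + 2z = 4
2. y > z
Yes

Take x = 3, y = 3, z = 2. Substituting into each constraint:
  (1) 3(3) - 3(3) + 2(2) = 4 ✓
  (2) 3 > 2 ✓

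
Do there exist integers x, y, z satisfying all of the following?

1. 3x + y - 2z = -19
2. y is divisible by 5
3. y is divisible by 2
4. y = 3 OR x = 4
No

The full constraint system is jointly infeasible over the integers. Each constraint and what it forces:

  - 3x + y - 2z = -19: is a linear equation tying the variables together
  - y is divisible by 5: restricts y to multiples of 5
  - y is divisible by 2: restricts y to multiples of 2
  - y = 3 OR x = 4: forces a choice: either y = 3 or x = 4

Split on the disjunction (y = 3 OR x = 4):
  • If y = 3: this contradicts the divisibility constraint — 3 is not a multiple of 2.
  • If x = 4: with x = 4, writing y = 2y', every remaining term of the linear equation is divisible by 2, so the left side is ≡ 0 (mod 2); but the right side -31 ≡ 1 (mod 2). No integers can satisfy it.
Both branches are infeasible, so the system has no integer solution.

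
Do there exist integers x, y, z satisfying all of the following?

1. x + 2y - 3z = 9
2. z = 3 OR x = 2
Yes

Take x = 2, y = 5, z = 1. Substituting into each constraint:
  (1) 2 + 2(5) - 3(1) = 9 ✓
  (2) x = 2, target 2 ✓ (second branch holds)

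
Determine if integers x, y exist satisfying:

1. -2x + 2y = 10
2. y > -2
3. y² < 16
Yes

Take x = -5, y = 0. Substituting into each constraint:
  (1) -2(-5) + 2(0) = 10 ✓
  (2) 0 > -2 ✓
  (3) y² = (0)² = 0, and 0 < 16 ✓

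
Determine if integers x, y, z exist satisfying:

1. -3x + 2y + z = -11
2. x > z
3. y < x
Yes

Take x = 0, y = -1, z = -9. Substituting into each constraint:
  (1) -3(0) + 2(-1) + (-9) = -11 ✓
  (2) 0 > -9 ✓
  (3) -1 < 0 ✓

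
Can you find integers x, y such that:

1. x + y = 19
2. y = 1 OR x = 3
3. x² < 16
Yes

Take x = 3, y = 16. Substituting into each constraint:
  (1) 3 + 16 = 19 ✓
  (2) x = 3, target 3 ✓ (second branch holds)
  (3) x² = (3)² = 9, and 9 < 16 ✓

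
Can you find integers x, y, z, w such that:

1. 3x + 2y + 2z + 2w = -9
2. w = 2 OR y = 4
Yes

Take x = -7, y = 4, z = 2, w = 0. Substituting into each constraint:
  (1) 3(-7) + 2(4) + 2(2) + 2(0) = -9 ✓
  (2) y = 4, target 4 ✓ (second branch holds)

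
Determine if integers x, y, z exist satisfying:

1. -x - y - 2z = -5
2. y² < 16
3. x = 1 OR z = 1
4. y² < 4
Yes

Take x = 2, y = 1, z = 1. Substituting into each constraint:
  (1) (-2) + (-1) - 2(1) = -5 ✓
  (2) y² = (1)² = 1, and 1 < 16 ✓
  (3) z = 1, target 1 ✓ (second branch holds)
  (4) y² = (1)² = 1, and 1 < 4 ✓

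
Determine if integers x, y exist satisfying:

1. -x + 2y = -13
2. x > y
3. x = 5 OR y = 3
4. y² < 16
Yes

Take x = 19, y = 3. Substituting into each constraint:
  (1) (-19) + 2(3) = -13 ✓
  (2) 19 > 3 ✓
  (3) y = 3, target 3 ✓ (second branch holds)
  (4) y² = (3)² = 9, and 9 < 16 ✓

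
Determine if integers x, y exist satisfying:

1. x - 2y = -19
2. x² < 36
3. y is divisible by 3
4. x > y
No

A contradictory subset is {x - 2y = -19, x² < 36, x > y}. No integer assignment can satisfy these jointly:

  - x - 2y = -19: is a linear equation tying the variables together
  - x² < 36: restricts x to |x| ≤ 5
  - x > y: bounds one variable relative to another variable

Propagating the comparison: y < x and x ≤ 5 give y ≤ 4. Range argument: with x ∈ [-5, 5], y ∈ [−∞, 4], the left side of the equation is at least -13, but the right side is -19 < -13. No integer solution exists.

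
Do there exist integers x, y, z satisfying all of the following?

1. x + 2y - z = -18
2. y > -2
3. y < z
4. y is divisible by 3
Yes

Take x = -17, y = 0, z = 1. Substituting into each constraint:
  (1) (-17) + 2(0) + (-1) = -18 ✓
  (2) 0 > -2 ✓
  (3) 0 < 1 ✓
  (4) 0 = 3 × 0, remainder 0 ✓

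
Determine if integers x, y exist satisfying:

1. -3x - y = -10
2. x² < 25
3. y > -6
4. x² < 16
Yes

Take x = 3, y = 1. Substituting into each constraint:
  (1) -3(3) + (-1) = -10 ✓
  (2) x² = (3)² = 9, and 9 < 25 ✓
  (3) 1 > -6 ✓
  (4) x² = (3)² = 9, and 9 < 16 ✓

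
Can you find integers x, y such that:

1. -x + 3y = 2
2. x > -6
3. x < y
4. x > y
No

A contradictory subset is {x < y, x > y}. No integer assignment can satisfy these jointly:

  - x < y: bounds one variable relative to another variable
  - x > y: bounds one variable relative to another variable

Direct contradiction: y > x and x > y cannot both hold.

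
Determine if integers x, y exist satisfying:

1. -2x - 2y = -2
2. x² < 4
Yes

Take x = 0, y = 1. Substituting into each constraint:
  (1) -2(0) - 2(1) = -2 ✓
  (2) x² = (0)² = 0, and 0 < 4 ✓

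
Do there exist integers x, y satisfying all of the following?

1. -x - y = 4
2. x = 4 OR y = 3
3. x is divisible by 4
Yes

Take x = 4, y = -8. Substituting into each constraint:
  (1) (-4) + 8 = 4 ✓
  (2) x = 4, target 4 ✓ (first branch holds)
  (3) 4 = 4 × 1, remainder 0 ✓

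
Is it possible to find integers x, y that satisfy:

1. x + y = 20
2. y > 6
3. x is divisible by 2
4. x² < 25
Yes

Take x = 0, y = 20. Substituting into each constraint:
  (1) 0 + 20 = 20 ✓
  (2) 20 > 6 ✓
  (3) 0 = 2 × 0, remainder 0 ✓
  (4) x² = (0)² = 0, and 0 < 25 ✓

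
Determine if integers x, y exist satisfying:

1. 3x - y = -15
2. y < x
Yes

Take x = -8, y = -9. Substituting into each constraint:
  (1) 3(-8) + 9 = -15 ✓
  (2) -9 < -8 ✓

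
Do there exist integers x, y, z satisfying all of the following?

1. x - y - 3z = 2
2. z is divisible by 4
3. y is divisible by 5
Yes

Take x = 2, y = 0, z = 0. Substituting into each constraint:
  (1) 2 + 0 - 3(0) = 2 ✓
  (2) 0 = 4 × 0, remainder 0 ✓
  (3) 0 = 5 × 0, remainder 0 ✓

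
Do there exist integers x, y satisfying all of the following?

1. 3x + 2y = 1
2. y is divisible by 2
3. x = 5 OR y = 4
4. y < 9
No

A contradictory subset is {3x + 2y = 1, y is divisible by 2, x = 5 OR y = 4}. No integer assignment can satisfy these jointly:

  - 3x + 2y = 1: is a linear equation tying the variables together
  - y is divisible by 2: restricts y to multiples of 2
  - x = 5 OR y = 4: forces a choice: either x = 5 or y = 4

Split on the disjunction (x = 5 OR y = 4):
  • If x = 5: with x = 5, writing y = 2y', every remaining term of the linear equation is divisible by 4, so the left side is ≡ 0 (mod 4); but the right side -14 ≡ 2 (mod 4). No integers can satisfy it.
  • If y = 4: with y = 4, every remaining term of the linear equation is divisible by 3, so the left side is ≡ 0 (mod 3); but the right side -7 ≡ 2 (mod 3). No integers can satisfy it.
Both branches are infeasible, so the system has no integer solution.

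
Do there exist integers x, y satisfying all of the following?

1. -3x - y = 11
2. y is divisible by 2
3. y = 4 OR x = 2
Yes

Take x = -5, y = 4. Substituting into each constraint:
  (1) -3(-5) + (-4) = 11 ✓
  (2) 4 = 2 × 2, remainder 0 ✓
  (3) y = 4, target 4 ✓ (first branch holds)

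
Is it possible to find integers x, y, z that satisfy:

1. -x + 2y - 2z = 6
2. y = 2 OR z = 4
Yes

Take x = -12, y = 1, z = 4. Substituting into each constraint:
  (1) 12 + 2(1) - 2(4) = 6 ✓
  (2) z = 4, target 4 ✓ (second branch holds)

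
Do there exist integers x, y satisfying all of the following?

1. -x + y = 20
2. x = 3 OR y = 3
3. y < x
No

A contradictory subset is {-x + y = 20, y < x}. No integer assignment can satisfy these jointly:

  - -x + y = 20: is a linear equation tying the variables together
  - y < x: bounds one variable relative to another variable

From the equation, x − y = -20, i.e. x − y = -20; but x > y requires x − y ≥ 1. Contradiction.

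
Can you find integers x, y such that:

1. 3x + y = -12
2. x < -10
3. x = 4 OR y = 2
No

The full constraint system is jointly infeasible over the integers. Each constraint and what it forces:

  - 3x + y = -12: is a linear equation tying the variables together
  - x < -10: bounds one variable relative to a constant
  - x = 4 OR y = 2: forces a choice: either x = 4 or y = 2

Split on the disjunction (x = 4 OR y = 2):
  • If x = 4: this contradicts the bound x ≤ -11.
  • If y = 2: with y = 2, every remaining term of the linear equation is divisible by 3, so the left side is ≡ 0 (mod 3); but the right side -14 ≡ 1 (mod 3). No integers can satisfy it.
Both branches are infeasible, so the system has no integer solution.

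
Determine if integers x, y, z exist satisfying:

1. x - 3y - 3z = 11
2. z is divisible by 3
Yes

Take x = 2, y = -3, z = 0. Substituting into each constraint:
  (1) 2 - 3(-3) - 3(0) = 11 ✓
  (2) 0 = 3 × 0, remainder 0 ✓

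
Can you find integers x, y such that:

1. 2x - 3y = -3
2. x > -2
Yes

Take x = 0, y = 1. Substituting into each constraint:
  (1) 2(0) - 3(1) = -3 ✓
  (2) 0 > -2 ✓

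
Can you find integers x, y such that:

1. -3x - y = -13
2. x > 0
Yes

Take x = 4, y = 1. Substituting into each constraint:
  (1) -3(4) + (-1) = -13 ✓
  (2) 4 > 0 ✓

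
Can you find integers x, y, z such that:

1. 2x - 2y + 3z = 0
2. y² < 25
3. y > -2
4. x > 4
Yes

Take x = 5, y = 2, z = -2. Substituting into each constraint:
  (1) 2(5) - 2(2) + 3(-2) = 0 ✓
  (2) y² = (2)² = 4, and 4 < 25 ✓
  (3) 2 > -2 ✓
  (4) 5 > 4 ✓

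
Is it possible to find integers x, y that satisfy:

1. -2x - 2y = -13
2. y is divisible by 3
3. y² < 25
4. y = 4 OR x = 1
No

Even the single constraint (-2x - 2y = -13) is infeasible over the integers.

  - -2x - 2y = -13: every term on the left is divisible by 2, so the LHS ≡ 0 (mod 2), but the RHS -13 is not — no integer solution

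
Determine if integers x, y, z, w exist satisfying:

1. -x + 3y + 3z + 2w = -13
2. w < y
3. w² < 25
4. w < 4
Yes

Take x = 16, y = 1, z = 0, w = 0. Substituting into each constraint:
  (1) (-16) + 3(1) + 3(0) + 2(0) = -13 ✓
  (2) 0 < 1 ✓
  (3) w² = (0)² = 0, and 0 < 25 ✓
  (4) 0 < 4 ✓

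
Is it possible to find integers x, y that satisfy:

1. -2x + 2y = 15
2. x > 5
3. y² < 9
No

Even the single constraint (-2x + 2y = 15) is infeasible over the integers.

  - -2x + 2y = 15: every term on the left is divisible by 2, so the LHS ≡ 0 (mod 2), but the RHS 15 is not — no integer solution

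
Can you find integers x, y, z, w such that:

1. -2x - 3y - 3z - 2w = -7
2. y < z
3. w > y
Yes

Take x = 1, y = 0, z = 1, w = 1. Substituting into each constraint:
  (1) -2(1) - 3(0) - 3(1) - 2(1) = -7 ✓
  (2) 0 < 1 ✓
  (3) 1 > 0 ✓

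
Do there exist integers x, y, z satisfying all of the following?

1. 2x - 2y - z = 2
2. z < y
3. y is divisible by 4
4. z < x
Yes

Take x = 0, y = 0, z = -2. Substituting into each constraint:
  (1) 2(0) - 2(0) + 2 = 2 ✓
  (2) -2 < 0 ✓
  (3) 0 = 4 × 0, remainder 0 ✓
  (4) -2 < 0 ✓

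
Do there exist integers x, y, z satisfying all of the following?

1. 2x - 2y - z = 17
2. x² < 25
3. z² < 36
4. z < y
Yes

Take x = 2, y = -4, z = -5. Substituting into each constraint:
  (1) 2(2) - 2(-4) + 5 = 17 ✓
  (2) x² = (2)² = 4, and 4 < 25 ✓
  (3) z² = (-5)² = 25, and 25 < 36 ✓
  (4) -5 < -4 ✓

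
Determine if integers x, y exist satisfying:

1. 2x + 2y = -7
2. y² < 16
No

Even the single constraint (2x + 2y = -7) is infeasible over the integers.

  - 2x + 2y = -7: every term on the left is divisible by 2, so the LHS ≡ 0 (mod 2), but the RHS -7 is not — no integer solution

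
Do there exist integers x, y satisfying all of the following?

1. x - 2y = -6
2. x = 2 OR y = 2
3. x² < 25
Yes

Take x = -2, y = 2. Substituting into each constraint:
  (1) (-2) - 2(2) = -6 ✓
  (2) y = 2, target 2 ✓ (second branch holds)
  (3) x² = (-2)² = 4, and 4 < 25 ✓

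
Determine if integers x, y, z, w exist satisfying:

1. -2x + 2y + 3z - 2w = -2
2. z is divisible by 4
Yes

Take x = 0, y = -1, z = 0, w = 0. Substituting into each constraint:
  (1) -2(0) + 2(-1) + 3(0) - 2(0) = -2 ✓
  (2) 0 = 4 × 0, remainder 0 ✓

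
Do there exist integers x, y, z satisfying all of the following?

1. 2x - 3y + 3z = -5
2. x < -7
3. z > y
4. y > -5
Yes

Take x = -10, y = 0, z = 5. Substituting into each constraint:
  (1) 2(-10) - 3(0) + 3(5) = -5 ✓
  (2) -10 < -7 ✓
  (3) 5 > 0 ✓
  (4) 0 > -5 ✓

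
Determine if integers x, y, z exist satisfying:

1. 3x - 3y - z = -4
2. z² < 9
Yes

Take x = 0, y = 1, z = 1. Substituting into each constraint:
  (1) 3(0) - 3(1) + (-1) = -4 ✓
  (2) z² = (1)² = 1, and 1 < 9 ✓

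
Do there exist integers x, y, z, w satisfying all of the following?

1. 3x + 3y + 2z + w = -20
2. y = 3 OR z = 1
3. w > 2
Yes

Take x = -13, y = 4, z = 1, w = 5. Substituting into each constraint:
  (1) 3(-13) + 3(4) + 2(1) + 5 = -20 ✓
  (2) z = 1, target 1 ✓ (second branch holds)
  (3) 5 > 2 ✓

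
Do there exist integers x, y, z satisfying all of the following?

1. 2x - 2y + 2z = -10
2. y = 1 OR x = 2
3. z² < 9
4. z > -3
Yes

Take x = 2, y = 5, z = -2. Substituting into each constraint:
  (1) 2(2) - 2(5) + 2(-2) = -10 ✓
  (2) x = 2, target 2 ✓ (second branch holds)
  (3) z² = (-2)² = 4, and 4 < 9 ✓
  (4) -2 > -3 ✓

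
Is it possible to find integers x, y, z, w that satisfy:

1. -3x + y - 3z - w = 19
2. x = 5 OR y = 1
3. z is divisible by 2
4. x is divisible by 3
Yes

Take x = 0, y = 1, z = 0, w = -18. Substituting into each constraint:
  (1) -3(0) + 1 - 3(0) + 18 = 19 ✓
  (2) y = 1, target 1 ✓ (second branch holds)
  (3) 0 = 2 × 0, remainder 0 ✓
  (4) 0 = 3 × 0, remainder 0 ✓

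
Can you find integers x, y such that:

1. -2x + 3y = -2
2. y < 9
Yes

Take x = 1, y = 0. Substituting into each constraint:
  (1) -2(1) + 3(0) = -2 ✓
  (2) 0 < 9 ✓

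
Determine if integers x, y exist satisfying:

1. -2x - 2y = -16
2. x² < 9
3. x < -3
No

A contradictory subset is {x² < 9, x < -3}. No integer assignment can satisfy these jointly:

  - x² < 9: restricts x to |x| ≤ 2
  - x < -3: bounds one variable relative to a constant

Direct contradiction: the bounds on x require x ≥ -2 and x ≤ -4 simultaneously, which is empty.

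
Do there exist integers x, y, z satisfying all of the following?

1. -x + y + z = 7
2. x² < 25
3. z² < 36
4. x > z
Yes

Take x = 0, y = 8, z = -1. Substituting into each constraint:
  (1) 0 + 8 + (-1) = 7 ✓
  (2) x² = (0)² = 0, and 0 < 25 ✓
  (3) z² = (-1)² = 1, and 1 < 36 ✓
  (4) 0 > -1 ✓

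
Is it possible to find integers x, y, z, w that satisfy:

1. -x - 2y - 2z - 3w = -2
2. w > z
Yes

Take x = -1, y = 0, z = 0, w = 1. Substituting into each constraint:
  (1) 1 - 2(0) - 2(0) - 3(1) = -2 ✓
  (2) 1 > 0 ✓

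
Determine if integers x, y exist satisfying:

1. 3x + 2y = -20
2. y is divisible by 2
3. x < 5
Yes

Take x = -8, y = 2. Substituting into each constraint:
  (1) 3(-8) + 2(2) = -20 ✓
  (2) 2 = 2 × 1, remainder 0 ✓
  (3) -8 < 5 ✓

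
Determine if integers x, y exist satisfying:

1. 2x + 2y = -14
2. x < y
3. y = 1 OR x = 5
Yes

Take x = -8, y = 1. Substituting into each constraint:
  (1) 2(-8) + 2(1) = -14 ✓
  (2) -8 < 1 ✓
  (3) y = 1, target 1 ✓ (first branch holds)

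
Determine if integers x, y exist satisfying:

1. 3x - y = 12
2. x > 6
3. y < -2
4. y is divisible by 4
No

A contradictory subset is {3x - y = 12, x > 6, y < -2}. No integer assignment can satisfy these jointly:

  - 3x - y = 12: is a linear equation tying the variables together
  - x > 6: bounds one variable relative to a constant
  - y < -2: bounds one variable relative to a constant

Range argument: with x ∈ [7, ∞], y ∈ [−∞, -3], the left side of the equation is at least 24, but the right side is 12 < 24. No integer solution exists.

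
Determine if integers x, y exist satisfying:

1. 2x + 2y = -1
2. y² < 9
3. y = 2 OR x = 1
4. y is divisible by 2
No

Even the single constraint (2x + 2y = -1) is infeasible over the integers.

  - 2x + 2y = -1: every term on the left is divisible by 2, so the LHS ≡ 0 (mod 2), but the RHS -1 is not — no integer solution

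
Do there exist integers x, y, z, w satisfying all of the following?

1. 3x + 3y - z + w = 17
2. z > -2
Yes

Take x = 0, y = 5, z = 0, w = 2. Substituting into each constraint:
  (1) 3(0) + 3(5) + 0 + 2 = 17 ✓
  (2) 0 > -2 ✓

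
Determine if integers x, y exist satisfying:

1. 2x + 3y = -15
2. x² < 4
Yes

Take x = 0, y = -5. Substituting into each constraint:
  (1) 2(0) + 3(-5) = -15 ✓
  (2) x² = (0)² = 0, and 0 < 4 ✓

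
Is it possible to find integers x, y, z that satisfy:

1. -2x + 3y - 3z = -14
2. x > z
Yes

Take x = 1, y = -4, z = 0. Substituting into each constraint:
  (1) -2(1) + 3(-4) - 3(0) = -14 ✓
  (2) 1 > 0 ✓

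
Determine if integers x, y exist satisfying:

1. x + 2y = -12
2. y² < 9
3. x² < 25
No

The full constraint system is jointly infeasible over the integers. Each constraint and what it forces:

  - x + 2y = -12: is a linear equation tying the variables together
  - y² < 9: restricts y to |y| ≤ 2
  - x² < 25: restricts x to |x| ≤ 4

Range argument: with x ∈ [-4, 4], y ∈ [-2, 2], the left side of the equation is at least -8, but the right side is -12 < -8. No integer solution exists.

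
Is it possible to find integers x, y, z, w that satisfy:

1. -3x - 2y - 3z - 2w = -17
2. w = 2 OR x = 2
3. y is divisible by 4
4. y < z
Yes

Take x = 2, y = 0, z = 3, w = 1. Substituting into each constraint:
  (1) -3(2) - 2(0) - 3(3) - 2(1) = -17 ✓
  (2) x = 2, target 2 ✓ (second branch holds)
  (3) 0 = 4 × 0, remainder 0 ✓
  (4) 0 < 3 ✓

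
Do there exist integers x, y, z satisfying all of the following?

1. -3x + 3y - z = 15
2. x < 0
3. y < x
Yes

Take x = -1, y = -2, z = -18. Substituting into each constraint:
  (1) -3(-1) + 3(-2) + 18 = 15 ✓
  (2) -1 < 0 ✓
  (3) -2 < -1 ✓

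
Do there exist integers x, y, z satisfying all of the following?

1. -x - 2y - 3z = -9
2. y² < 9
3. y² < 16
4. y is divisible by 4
Yes

Take x = 9, y = 0, z = 0. Substituting into each constraint:
  (1) (-9) - 2(0) - 3(0) = -9 ✓
  (2) y² = (0)² = 0, and 0 < 9 ✓
  (3) y² = (0)² = 0, and 0 < 16 ✓
  (4) 0 = 4 × 0, remainder 0 ✓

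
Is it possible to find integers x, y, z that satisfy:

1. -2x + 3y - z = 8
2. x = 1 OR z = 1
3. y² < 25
Yes

Take x = 0, y = 3, z = 1. Substituting into each constraint:
  (1) -2(0) + 3(3) + (-1) = 8 ✓
  (2) z = 1, target 1 ✓ (second branch holds)
  (3) y² = (3)² = 9, and 9 < 25 ✓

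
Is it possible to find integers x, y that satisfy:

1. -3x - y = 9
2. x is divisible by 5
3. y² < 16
No

The full constraint system is jointly infeasible over the integers. Each constraint and what it forces:

  - -3x - y = 9: is a linear equation tying the variables together
  - x is divisible by 5: restricts x to multiples of 5
  - y² < 16: restricts y to |y| ≤ 3

The bounds confine y to {-3, -2, -1, 0, 1, 2, 3}. For each value, substitute into the equation:
  • y = -3: the equation forces x = -2, but 5 does not divide -2.
  • y = -2: the equation gives -3x = 7, so x would not be an integer.
  • y = -1: the equation gives -3x = 8, so x would not be an integer.
  • y = 0: the equation forces x = -3, but 5 does not divide -3.
  • y = 1: the equation gives -3x = 10, so x would not be an integer.
  • y = 2: the equation gives -3x = 11, so x would not be an integer.
  • y = 3: the equation forces x = -4, but 5 does not divide -4.
Every case fails, so no integer solution exists.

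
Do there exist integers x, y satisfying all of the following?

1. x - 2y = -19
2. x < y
Yes

Take x = 17, y = 18. Substituting into each constraint:
  (1) 17 - 2(18) = -19 ✓
  (2) 17 < 18 ✓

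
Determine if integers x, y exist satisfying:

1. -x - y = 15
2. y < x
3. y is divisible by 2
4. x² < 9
Yes

Take x = -1, y = -14. Substituting into each constraint:
  (1) 1 + 14 = 15 ✓
  (2) -14 < -1 ✓
  (3) -14 = 2 × -7, remainder 0 ✓
  (4) x² = (-1)² = 1, and 1 < 9 ✓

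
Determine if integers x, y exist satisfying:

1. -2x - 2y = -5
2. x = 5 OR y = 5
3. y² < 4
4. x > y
No

Even the single constraint (-2x - 2y = -5) is infeasible over the integers.

  - -2x - 2y = -5: every term on the left is divisible by 2, so the LHS ≡ 0 (mod 2), but the RHS -5 is not — no integer solution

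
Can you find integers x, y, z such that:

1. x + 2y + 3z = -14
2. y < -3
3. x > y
Yes

Take x = 0, y = -4, z = -2. Substituting into each constraint:
  (1) 0 + 2(-4) + 3(-2) = -14 ✓
  (2) -4 < -3 ✓
  (3) 0 > -4 ✓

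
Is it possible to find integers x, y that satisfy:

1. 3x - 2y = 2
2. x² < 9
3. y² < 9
Yes

Take x = 2, y = 2. Substituting into each constraint:
  (1) 3(2) - 2(2) = 2 ✓
  (2) x² = (2)² = 4, and 4 < 9 ✓
  (3) y² = (2)² = 4, and 4 < 9 ✓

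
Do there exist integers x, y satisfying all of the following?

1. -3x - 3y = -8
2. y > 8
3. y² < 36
No

Even the single constraint (-3x - 3y = -8) is infeasible over the integers.

  - -3x - 3y = -8: every term on the left is divisible by 3, so the LHS ≡ 0 (mod 3), but the RHS -8 is not — no integer solution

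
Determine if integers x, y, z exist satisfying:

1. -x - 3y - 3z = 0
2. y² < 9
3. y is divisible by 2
Yes

Take x = 0, y = 0, z = 0. Substituting into each constraint:
  (1) 0 - 3(0) - 3(0) = 0 ✓
  (2) y² = (0)² = 0, and 0 < 9 ✓
  (3) 0 = 2 × 0, remainder 0 ✓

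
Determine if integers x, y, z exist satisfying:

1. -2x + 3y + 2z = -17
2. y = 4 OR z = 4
Yes

Take x = 20, y = 5, z = 4. Substituting into each constraint:
  (1) -2(20) + 3(5) + 2(4) = -17 ✓
  (2) z = 4, target 4 ✓ (second branch holds)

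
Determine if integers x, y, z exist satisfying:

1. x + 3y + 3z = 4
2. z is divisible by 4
Yes

Take x = 1, y = 1, z = 0. Substituting into each constraint:
  (1) 1 + 3(1) + 3(0) = 4 ✓
  (2) 0 = 4 × 0, remainder 0 ✓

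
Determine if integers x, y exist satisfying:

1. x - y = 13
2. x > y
Yes

Take x = 0, y = -13. Substituting into each constraint:
  (1) 0 + 13 = 13 ✓
  (2) 0 > -13 ✓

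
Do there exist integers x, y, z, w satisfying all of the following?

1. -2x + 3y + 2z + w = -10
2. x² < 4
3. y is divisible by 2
Yes

Take x = -1, y = 0, z = 0, w = -12. Substituting into each constraint:
  (1) -2(-1) + 3(0) + 2(0) + (-12) = -10 ✓
  (2) x² = (-1)² = 1, and 1 < 4 ✓
  (3) 0 = 2 × 0, remainder 0 ✓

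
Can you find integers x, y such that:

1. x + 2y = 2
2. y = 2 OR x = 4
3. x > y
Yes

Take x = 4, y = -1. Substituting into each constraint:
  (1) 4 + 2(-1) = 2 ✓
  (2) x = 4, target 4 ✓ (second branch holds)
  (3) 4 > -1 ✓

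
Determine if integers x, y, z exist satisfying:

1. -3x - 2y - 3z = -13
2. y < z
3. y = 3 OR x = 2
Yes

Take x = 2, y = -1, z = 3. Substituting into each constraint:
  (1) -3(2) - 2(-1) - 3(3) = -13 ✓
  (2) -1 < 3 ✓
  (3) x = 2, target 2 ✓ (second branch holds)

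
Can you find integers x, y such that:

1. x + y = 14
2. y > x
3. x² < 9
Yes

Take x = 0, y = 14. Substituting into each constraint:
  (1) 0 + 14 = 14 ✓
  (2) 14 > 0 ✓
  (3) x² = (0)² = 0, and 0 < 9 ✓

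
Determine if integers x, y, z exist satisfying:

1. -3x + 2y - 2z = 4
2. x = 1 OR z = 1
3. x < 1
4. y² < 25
Yes

Take x = -2, y = 0, z = 1. Substituting into each constraint:
  (1) -3(-2) + 2(0) - 2(1) = 4 ✓
  (2) z = 1, target 1 ✓ (second branch holds)
  (3) -2 < 1 ✓
  (4) y² = (0)² = 0, and 0 < 25 ✓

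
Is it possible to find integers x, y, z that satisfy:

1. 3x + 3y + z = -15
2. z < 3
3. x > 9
Yes

Take x = 10, y = 0, z = -45. Substituting into each constraint:
  (1) 3(10) + 3(0) + (-45) = -15 ✓
  (2) -45 < 3 ✓
  (3) 10 > 9 ✓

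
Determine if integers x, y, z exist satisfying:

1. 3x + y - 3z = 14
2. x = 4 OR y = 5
Yes

Take x = 4, y = 2, z = 0. Substituting into each constraint:
  (1) 3(4) + 2 - 3(0) = 14 ✓
  (2) x = 4, target 4 ✓ (first branch holds)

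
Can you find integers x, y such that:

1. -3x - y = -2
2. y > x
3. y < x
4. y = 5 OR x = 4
No

A contradictory subset is {y > x, y < x}. No integer assignment can satisfy these jointly:

  - y > x: bounds one variable relative to another variable
  - y < x: bounds one variable relative to another variable

Direct contradiction: y > x and x > y cannot both hold.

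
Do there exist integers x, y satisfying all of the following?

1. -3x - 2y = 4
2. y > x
Yes

Take x = -2, y = 1. Substituting into each constraint:
  (1) -3(-2) - 2(1) = 4 ✓
  (2) 1 > -2 ✓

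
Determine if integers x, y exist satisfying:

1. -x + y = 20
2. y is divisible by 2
Yes

Take x = -20, y = 0. Substituting into each constraint:
  (1) 20 + 0 = 20 ✓
  (2) 0 = 2 × 0, remainder 0 ✓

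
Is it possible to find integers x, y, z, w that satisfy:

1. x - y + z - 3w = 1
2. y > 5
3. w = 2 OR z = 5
Yes

Take x = 2, y = 6, z = 5, w = 0. Substituting into each constraint:
  (1) 2 + (-6) + 5 - 3(0) = 1 ✓
  (2) 6 > 5 ✓
  (3) z = 5, target 5 ✓ (second branch holds)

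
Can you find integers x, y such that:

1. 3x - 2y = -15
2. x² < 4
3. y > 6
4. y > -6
Yes

Take x = 1, y = 9. Substituting into each constraint:
  (1) 3(1) - 2(9) = -15 ✓
  (2) x² = (1)² = 1, and 1 < 4 ✓
  (3) 9 > 6 ✓
  (4) 9 > -6 ✓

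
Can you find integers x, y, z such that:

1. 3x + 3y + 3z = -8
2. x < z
No

Even the single constraint (3x + 3y + 3z = -8) is infeasible over the integers.

  - 3x + 3y + 3z = -8: every term on the left is divisible by 3, so the LHS ≡ 0 (mod 3), but the RHS -8 is not — no integer solution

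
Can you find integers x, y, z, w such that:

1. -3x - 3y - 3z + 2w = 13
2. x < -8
Yes

Take x = -9, y = 6, z = 0, w = 2. Substituting into each constraint:
  (1) -3(-9) - 3(6) - 3(0) + 2(2) = 13 ✓
  (2) -9 < -8 ✓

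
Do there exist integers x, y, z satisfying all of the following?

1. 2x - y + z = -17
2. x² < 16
Yes

Take x = 0, y = 0, z = -17. Substituting into each constraint:
  (1) 2(0) + 0 + (-17) = -17 ✓
  (2) x² = (0)² = 0, and 0 < 16 ✓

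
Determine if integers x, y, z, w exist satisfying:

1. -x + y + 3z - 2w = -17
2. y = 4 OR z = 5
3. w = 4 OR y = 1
Yes

Take x = 1, y = 4, z = -4, w = 4. Substituting into each constraint:
  (1) (-1) + 4 + 3(-4) - 2(4) = -17 ✓
  (2) y = 4, target 4 ✓ (first branch holds)
  (3) w = 4, target 4 ✓ (first branch holds)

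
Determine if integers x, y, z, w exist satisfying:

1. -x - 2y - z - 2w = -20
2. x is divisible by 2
Yes

Take x = 0, y = 10, z = 0, w = 0. Substituting into each constraint:
  (1) 0 - 2(10) + 0 - 2(0) = -20 ✓
  (2) 0 = 2 × 0, remainder 0 ✓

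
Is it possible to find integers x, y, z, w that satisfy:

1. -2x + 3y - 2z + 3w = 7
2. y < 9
Yes

Take x = 0, y = 1, z = -2, w = 0. Substituting into each constraint:
  (1) -2(0) + 3(1) - 2(-2) + 3(0) = 7 ✓
  (2) 1 < 9 ✓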